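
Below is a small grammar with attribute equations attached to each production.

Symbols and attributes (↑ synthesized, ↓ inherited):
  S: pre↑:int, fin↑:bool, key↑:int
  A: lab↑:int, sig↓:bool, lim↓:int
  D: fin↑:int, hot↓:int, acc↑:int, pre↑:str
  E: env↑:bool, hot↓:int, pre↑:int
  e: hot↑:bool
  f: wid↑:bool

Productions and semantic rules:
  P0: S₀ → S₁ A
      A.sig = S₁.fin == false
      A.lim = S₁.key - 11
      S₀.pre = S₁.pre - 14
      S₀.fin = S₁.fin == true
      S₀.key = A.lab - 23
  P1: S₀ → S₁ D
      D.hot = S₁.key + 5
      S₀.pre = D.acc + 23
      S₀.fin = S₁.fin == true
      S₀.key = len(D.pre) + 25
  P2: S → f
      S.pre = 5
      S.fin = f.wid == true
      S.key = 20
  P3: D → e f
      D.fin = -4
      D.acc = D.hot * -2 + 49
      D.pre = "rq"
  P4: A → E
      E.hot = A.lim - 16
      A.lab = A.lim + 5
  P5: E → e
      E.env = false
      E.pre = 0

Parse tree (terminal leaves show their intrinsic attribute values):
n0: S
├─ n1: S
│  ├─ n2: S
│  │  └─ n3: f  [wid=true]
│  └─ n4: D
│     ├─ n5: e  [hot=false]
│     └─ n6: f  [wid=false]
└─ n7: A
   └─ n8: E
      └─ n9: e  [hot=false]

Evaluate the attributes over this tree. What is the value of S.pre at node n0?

1. n3.wid = true  [terminal]
2. n2.pre = 5  [5]
3. n2.fin = true  [f.wid == true]
4. n2.key = 20  [20]
5. n4.hot = 25  [S₁.key + 5]
6. n5.hot = false  [terminal]
7. n6.wid = false  [terminal]
8. n4.fin = -4  [-4]
9. n4.acc = -1  [D.hot * -2 + 49]
10. n4.pre = "rq"  ["rq"]
11. n1.pre = 22  [D.acc + 23]
12. n1.fin = true  [S₁.fin == true]
13. n1.key = 27  [len(D.pre) + 25]
14. n7.sig = false  [S₁.fin == false]
15. n7.lim = 16  [S₁.key - 11]
16. n8.hot = 0  [A.lim - 16]
17. n9.hot = false  [terminal]
18. n8.env = false  [false]
19. n8.pre = 0  [0]
20. n7.lab = 21  [A.lim + 5]
21. n0.pre = 8  [S₁.pre - 14]
22. n0.fin = true  [S₁.fin == true]
23. n0.key = -2  [A.lab - 23]

8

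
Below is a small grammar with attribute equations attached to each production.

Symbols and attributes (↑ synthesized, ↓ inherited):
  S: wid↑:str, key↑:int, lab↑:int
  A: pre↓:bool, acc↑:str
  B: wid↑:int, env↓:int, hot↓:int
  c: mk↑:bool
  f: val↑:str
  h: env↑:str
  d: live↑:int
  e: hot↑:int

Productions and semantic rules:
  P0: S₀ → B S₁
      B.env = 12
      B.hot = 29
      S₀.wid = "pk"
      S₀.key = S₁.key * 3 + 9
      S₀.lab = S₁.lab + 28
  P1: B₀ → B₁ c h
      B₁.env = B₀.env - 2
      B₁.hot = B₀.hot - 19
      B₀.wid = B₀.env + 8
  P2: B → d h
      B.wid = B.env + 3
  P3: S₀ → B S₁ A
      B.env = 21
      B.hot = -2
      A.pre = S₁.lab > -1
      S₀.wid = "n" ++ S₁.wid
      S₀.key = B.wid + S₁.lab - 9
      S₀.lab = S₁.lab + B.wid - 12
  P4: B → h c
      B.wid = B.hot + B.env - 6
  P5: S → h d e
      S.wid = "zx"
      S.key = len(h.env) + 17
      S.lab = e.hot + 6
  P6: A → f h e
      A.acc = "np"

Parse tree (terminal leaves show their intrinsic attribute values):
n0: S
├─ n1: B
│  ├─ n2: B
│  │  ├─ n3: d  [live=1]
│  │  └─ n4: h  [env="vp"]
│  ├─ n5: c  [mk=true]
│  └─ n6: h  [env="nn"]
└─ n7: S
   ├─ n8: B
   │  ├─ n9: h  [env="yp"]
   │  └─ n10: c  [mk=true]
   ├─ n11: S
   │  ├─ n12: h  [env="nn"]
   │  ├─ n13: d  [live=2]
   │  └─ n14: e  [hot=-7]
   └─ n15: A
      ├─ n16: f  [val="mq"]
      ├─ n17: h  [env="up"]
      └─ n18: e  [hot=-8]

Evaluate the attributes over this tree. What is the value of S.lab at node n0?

1. n1.env = 12  [12]
2. n1.hot = 29  [29]
3. n2.env = 10  [B₀.env - 2]
4. n2.hot = 10  [B₀.hot - 19]
5. n3.live = 1  [terminal]
6. n4.env = "vp"  [terminal]
7. n2.wid = 13  [B.env + 3]
8. n5.mk = true  [terminal]
9. n6.env = "nn"  [terminal]
10. n1.wid = 20  [B₀.env + 8]
11. n8.env = 21  [21]
12. n8.hot = -2  [-2]
13. n9.env = "yp"  [terminal]
14. n10.mk = true  [terminal]
15. n8.wid = 13  [B.hot + B.env - 6]
16. n12.env = "nn"  [terminal]
17. n13.live = 2  [terminal]
18. n14.hot = -7  [terminal]
19. n11.wid = "zx"  ["zx"]
20. n11.key = 19  [len(h.env) + 17]
21. n11.lab = -1  [e.hot + 6]
22. n15.pre = false  [S₁.lab > -1]
23. n16.val = "mq"  [terminal]
24. n17.env = "up"  [terminal]
25. n18.hot = -8  [terminal]
26. n15.acc = "np"  ["np"]
27. n7.wid = "nzx"  ["n" ++ S₁.wid]
28. n7.key = 3  [B.wid + S₁.lab - 9]
29. n7.lab = 0  [S₁.lab + B.wid - 12]
30. n0.wid = "pk"  ["pk"]
31. n0.key = 18  [S₁.key * 3 + 9]
32. n0.lab = 28  [S₁.lab + 28]

28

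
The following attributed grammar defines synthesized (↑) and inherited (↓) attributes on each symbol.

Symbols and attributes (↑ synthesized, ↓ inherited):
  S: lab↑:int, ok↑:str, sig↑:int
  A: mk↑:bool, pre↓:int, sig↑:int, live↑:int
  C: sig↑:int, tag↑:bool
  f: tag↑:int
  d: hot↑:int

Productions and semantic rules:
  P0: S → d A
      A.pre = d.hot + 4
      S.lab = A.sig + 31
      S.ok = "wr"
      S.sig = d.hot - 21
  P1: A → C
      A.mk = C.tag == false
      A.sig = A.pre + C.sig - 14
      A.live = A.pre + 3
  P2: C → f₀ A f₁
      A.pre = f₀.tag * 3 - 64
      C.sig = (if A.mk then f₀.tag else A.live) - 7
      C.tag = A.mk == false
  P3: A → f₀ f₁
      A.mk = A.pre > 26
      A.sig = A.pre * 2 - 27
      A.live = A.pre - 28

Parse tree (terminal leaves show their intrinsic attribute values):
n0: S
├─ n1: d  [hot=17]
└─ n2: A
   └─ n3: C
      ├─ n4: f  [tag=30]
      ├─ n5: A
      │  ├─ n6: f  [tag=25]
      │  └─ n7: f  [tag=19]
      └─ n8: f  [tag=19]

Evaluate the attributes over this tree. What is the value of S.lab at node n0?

1. n1.hot = 17  [terminal]
2. n2.pre = 21  [d.hot + 4]
3. n4.tag = 30  [terminal]
4. n5.pre = 26  [f₀.tag * 3 - 64]
5. n6.tag = 25  [terminal]
6. n7.tag = 19  [terminal]
7. n5.mk = false  [A.pre > 26]
8. n5.sig = 25  [A.pre * 2 - 27]
9. n5.live = -2  [A.pre - 28]
10. n8.tag = 19  [terminal]
11. n3.sig = -9  [(if A.mk then f₀.tag else A.live) - 7]
12. n3.tag = true  [A.mk == false]
13. n2.mk = false  [C.tag == false]
14. n2.sig = -2  [A.pre + C.sig - 14]
15. n2.live = 24  [A.pre + 3]
16. n0.lab = 29  [A.sig + 31]
17. n0.ok = "wr"  ["wr"]
18. n0.sig = -4  [d.hot - 21]

29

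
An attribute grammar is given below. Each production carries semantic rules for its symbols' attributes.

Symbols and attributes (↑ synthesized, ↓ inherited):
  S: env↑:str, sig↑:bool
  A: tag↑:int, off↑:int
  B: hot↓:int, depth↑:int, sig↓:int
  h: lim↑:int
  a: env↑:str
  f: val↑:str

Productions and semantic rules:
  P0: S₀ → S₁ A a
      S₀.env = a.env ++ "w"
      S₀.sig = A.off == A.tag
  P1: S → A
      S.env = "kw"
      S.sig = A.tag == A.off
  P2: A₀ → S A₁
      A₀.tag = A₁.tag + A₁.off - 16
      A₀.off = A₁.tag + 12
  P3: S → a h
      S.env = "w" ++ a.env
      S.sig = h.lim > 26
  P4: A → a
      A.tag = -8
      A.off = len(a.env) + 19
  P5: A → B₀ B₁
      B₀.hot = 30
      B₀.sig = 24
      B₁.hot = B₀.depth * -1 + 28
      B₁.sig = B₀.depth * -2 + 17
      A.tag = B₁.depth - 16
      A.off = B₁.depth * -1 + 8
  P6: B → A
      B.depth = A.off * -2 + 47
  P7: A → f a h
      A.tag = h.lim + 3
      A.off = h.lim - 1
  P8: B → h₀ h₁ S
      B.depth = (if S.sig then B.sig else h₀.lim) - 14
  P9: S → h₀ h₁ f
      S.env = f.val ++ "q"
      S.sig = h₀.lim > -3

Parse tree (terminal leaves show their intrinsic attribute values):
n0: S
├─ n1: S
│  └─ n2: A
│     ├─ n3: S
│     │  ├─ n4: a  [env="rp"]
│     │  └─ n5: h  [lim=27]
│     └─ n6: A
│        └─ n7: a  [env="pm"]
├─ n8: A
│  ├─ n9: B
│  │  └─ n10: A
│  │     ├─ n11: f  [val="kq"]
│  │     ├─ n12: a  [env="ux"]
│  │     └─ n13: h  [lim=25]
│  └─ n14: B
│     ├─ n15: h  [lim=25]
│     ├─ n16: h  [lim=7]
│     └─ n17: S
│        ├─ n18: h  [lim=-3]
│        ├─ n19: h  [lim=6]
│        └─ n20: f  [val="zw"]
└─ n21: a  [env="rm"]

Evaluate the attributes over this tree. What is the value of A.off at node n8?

1. n4.env = "rp"  [terminal]
2. n5.lim = 27  [terminal]
3. n3.env = "wrp"  ["w" ++ a.env]
4. n3.sig = true  [h.lim > 26]
5. n7.env = "pm"  [terminal]
6. n6.tag = -8  [-8]
7. n6.off = 21  [len(a.env) + 19]
8. n2.tag = -3  [A₁.tag + A₁.off - 16]
9. n2.off = 4  [A₁.tag + 12]
10. n1.env = "kw"  ["kw"]
11. n1.sig = false  [A.tag == A.off]
12. n9.hot = 30  [30]
13. n9.sig = 24  [24]
14. n11.val = "kq"  [terminal]
15. n12.env = "ux"  [terminal]
16. n13.lim = 25  [terminal]
17. n10.tag = 28  [h.lim + 3]
18. n10.off = 24  [h.lim - 1]
19. n9.depth = -1  [A.off * -2 + 47]
20. n14.hot = 29  [B₀.depth * -1 + 28]
21. n14.sig = 19  [B₀.depth * -2 + 17]
22. n15.lim = 25  [terminal]
23. n16.lim = 7  [terminal]
24. n18.lim = -3  [terminal]
25. n19.lim = 6  [terminal]
26. n20.val = "zw"  [terminal]
27. n17.env = "zwq"  [f.val ++ "q"]
28. n17.sig = false  [h₀.lim > -3]
29. n14.depth = 11  [(if S.sig then B.sig else h₀.lim) - 14]
30. n8.tag = -5  [B₁.depth - 16]
31. n8.off = -3  [B₁.depth * -1 + 8]
32. n21.env = "rm"  [terminal]
33. n0.env = "rmw"  [a.env ++ "w"]
34. n0.sig = false  [A.off == A.tag]

-3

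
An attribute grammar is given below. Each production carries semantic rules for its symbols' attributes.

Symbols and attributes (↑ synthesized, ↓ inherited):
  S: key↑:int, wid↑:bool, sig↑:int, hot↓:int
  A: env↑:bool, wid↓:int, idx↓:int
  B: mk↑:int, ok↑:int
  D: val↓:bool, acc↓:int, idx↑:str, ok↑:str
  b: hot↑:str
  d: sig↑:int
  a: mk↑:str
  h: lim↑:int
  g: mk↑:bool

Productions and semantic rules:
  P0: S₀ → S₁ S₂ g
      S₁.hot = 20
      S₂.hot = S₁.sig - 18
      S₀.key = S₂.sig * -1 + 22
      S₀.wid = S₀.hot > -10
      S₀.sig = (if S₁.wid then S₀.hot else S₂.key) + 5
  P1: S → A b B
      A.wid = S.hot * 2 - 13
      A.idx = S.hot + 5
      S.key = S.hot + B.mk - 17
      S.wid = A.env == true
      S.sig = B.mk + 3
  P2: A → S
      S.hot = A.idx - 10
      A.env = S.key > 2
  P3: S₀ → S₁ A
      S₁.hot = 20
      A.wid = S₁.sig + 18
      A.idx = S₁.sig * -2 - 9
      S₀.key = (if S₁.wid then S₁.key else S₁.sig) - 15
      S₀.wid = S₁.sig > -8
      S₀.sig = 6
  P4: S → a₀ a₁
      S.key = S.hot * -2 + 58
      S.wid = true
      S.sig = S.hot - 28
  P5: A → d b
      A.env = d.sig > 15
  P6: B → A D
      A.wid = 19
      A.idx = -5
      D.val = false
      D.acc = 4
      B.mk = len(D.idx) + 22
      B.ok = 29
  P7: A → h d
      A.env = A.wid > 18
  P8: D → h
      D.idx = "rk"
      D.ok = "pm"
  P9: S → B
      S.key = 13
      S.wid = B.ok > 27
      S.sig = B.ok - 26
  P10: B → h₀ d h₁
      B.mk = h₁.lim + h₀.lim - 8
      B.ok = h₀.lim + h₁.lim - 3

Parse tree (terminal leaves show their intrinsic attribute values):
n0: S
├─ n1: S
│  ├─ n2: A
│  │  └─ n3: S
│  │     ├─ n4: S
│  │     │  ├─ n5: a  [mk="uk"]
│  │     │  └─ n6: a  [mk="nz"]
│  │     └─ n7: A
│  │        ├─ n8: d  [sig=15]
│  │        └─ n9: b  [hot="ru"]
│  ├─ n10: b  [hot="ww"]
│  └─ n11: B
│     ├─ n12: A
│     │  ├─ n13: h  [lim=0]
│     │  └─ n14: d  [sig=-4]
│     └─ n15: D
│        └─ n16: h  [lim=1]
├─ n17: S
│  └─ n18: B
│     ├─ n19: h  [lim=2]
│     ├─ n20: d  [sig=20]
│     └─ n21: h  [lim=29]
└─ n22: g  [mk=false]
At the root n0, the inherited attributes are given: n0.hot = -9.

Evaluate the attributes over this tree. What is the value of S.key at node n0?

1. n0.hot = -9  [given at root]
2. n1.hot = 20  [20]
3. n2.wid = 27  [S.hot * 2 - 13]
4. n2.idx = 25  [S.hot + 5]
5. n3.hot = 15  [A.idx - 10]
6. n4.hot = 20  [20]
7. n5.mk = "uk"  [terminal]
8. n6.mk = "nz"  [terminal]
9. n4.key = 18  [S.hot * -2 + 58]
10. n4.wid = true  [true]
11. n4.sig = -8  [S.hot - 28]
12. n7.wid = 10  [S₁.sig + 18]
13. n7.idx = 7  [S₁.sig * -2 - 9]
14. n8.sig = 15  [terminal]
15. n9.hot = "ru"  [terminal]
16. n7.env = false  [d.sig > 15]
17. n3.key = 3  [(if S₁.wid then S₁.key else S₁.sig) - 15]
18. n3.wid = false  [S₁.sig > -8]
19. n3.sig = 6  [6]
20. n2.env = true  [S.key > 2]
21. n10.hot = "ww"  [terminal]
22. n12.wid = 19  [19]
23. n12.idx = -5  [-5]
24. n13.lim = 0  [terminal]
25. n14.sig = -4  [terminal]
26. n12.env = true  [A.wid > 18]
27. n15.val = false  [false]
28. n15.acc = 4  [4]
29. n16.lim = 1  [terminal]
30. n15.idx = "rk"  ["rk"]
31. n15.ok = "pm"  ["pm"]
32. n11.mk = 24  [len(D.idx) + 22]
33. n11.ok = 29  [29]
34. n1.key = 27  [S.hot + B.mk - 17]
35. n1.wid = true  [A.env == true]
36. n1.sig = 27  [B.mk + 3]
37. n17.hot = 9  [S₁.sig - 18]
38. n19.lim = 2  [terminal]
39. n20.sig = 20  [terminal]
40. n21.lim = 29  [terminal]
41. n18.mk = 23  [h₁.lim + h₀.lim - 8]
42. n18.ok = 28  [h₀.lim + h₁.lim - 3]
43. n17.key = 13  [13]
44. n17.wid = true  [B.ok > 27]
45. n17.sig = 2  [B.ok - 26]
46. n22.mk = false  [terminal]
47. n0.key = 20  [S₂.sig * -1 + 22]
48. n0.wid = true  [S₀.hot > -10]
49. n0.sig = -4  [(if S₁.wid then S₀.hot else S₂.key) + 5]

20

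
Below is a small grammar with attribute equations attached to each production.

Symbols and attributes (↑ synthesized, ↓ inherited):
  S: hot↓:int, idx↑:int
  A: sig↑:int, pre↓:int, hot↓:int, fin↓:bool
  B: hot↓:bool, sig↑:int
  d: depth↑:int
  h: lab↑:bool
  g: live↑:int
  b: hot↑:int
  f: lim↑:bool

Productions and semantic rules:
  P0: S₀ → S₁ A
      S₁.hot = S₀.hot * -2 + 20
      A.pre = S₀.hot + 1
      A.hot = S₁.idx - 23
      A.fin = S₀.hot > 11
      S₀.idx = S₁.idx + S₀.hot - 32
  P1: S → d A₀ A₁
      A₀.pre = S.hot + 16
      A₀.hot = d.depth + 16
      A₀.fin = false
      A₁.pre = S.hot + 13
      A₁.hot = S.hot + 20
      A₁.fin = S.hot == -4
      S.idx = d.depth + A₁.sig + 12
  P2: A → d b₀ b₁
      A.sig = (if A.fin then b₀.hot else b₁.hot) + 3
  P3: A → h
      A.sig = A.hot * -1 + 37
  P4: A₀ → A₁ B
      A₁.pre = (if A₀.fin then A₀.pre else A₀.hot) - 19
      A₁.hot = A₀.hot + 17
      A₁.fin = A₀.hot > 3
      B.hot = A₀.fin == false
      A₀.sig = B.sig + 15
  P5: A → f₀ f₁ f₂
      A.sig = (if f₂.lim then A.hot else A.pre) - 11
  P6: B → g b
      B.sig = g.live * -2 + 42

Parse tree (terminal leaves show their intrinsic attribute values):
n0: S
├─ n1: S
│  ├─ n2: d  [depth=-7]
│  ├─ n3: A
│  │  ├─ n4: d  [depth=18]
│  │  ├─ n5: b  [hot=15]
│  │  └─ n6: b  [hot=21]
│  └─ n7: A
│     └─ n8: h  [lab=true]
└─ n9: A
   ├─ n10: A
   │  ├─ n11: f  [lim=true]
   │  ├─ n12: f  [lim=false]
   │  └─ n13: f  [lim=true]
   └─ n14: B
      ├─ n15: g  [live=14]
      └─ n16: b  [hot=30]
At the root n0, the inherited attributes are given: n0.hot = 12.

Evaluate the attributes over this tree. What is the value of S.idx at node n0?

1. n0.hot = 12  [given at root]
2. n1.hot = -4  [S₀.hot * -2 + 20]
3. n2.depth = -7  [terminal]
4. n3.pre = 12  [S.hot + 16]
5. n3.hot = 9  [d.depth + 16]
6. n3.fin = false  [false]
7. n4.depth = 18  [terminal]
8. n5.hot = 15  [terminal]
9. n6.hot = 21  [terminal]
10. n3.sig = 24  [(if A.fin then b₀.hot else b₁.hot) + 3]
11. n7.pre = 9  [S.hot + 13]
12. n7.hot = 16  [S.hot + 20]
13. n7.fin = true  [S.hot == -4]
14. n8.lab = true  [terminal]
15. n7.sig = 21  [A.hot * -1 + 37]
16. n1.idx = 26  [d.depth + A₁.sig + 12]
17. n9.pre = 13  [S₀.hot + 1]
18. n9.hot = 3  [S₁.idx - 23]
19. n9.fin = true  [S₀.hot > 11]
20. n10.pre = -6  [(if A₀.fin then A₀.pre else A₀.hot) - 19]
21. n10.hot = 20  [A₀.hot + 17]
22. n10.fin = false  [A₀.hot > 3]
23. n11.lim = true  [terminal]
24. n12.lim = false  [terminal]
25. n13.lim = true  [terminal]
26. n10.sig = 9  [(if f₂.lim then A.hot else A.pre) - 11]
27. n14.hot = false  [A₀.fin == false]
28. n15.live = 14  [terminal]
29. n16.hot = 30  [terminal]
30. n14.sig = 14  [g.live * -2 + 42]
31. n9.sig = 29  [B.sig + 15]
32. n0.idx = 6  [S₁.idx + S₀.hot - 32]

6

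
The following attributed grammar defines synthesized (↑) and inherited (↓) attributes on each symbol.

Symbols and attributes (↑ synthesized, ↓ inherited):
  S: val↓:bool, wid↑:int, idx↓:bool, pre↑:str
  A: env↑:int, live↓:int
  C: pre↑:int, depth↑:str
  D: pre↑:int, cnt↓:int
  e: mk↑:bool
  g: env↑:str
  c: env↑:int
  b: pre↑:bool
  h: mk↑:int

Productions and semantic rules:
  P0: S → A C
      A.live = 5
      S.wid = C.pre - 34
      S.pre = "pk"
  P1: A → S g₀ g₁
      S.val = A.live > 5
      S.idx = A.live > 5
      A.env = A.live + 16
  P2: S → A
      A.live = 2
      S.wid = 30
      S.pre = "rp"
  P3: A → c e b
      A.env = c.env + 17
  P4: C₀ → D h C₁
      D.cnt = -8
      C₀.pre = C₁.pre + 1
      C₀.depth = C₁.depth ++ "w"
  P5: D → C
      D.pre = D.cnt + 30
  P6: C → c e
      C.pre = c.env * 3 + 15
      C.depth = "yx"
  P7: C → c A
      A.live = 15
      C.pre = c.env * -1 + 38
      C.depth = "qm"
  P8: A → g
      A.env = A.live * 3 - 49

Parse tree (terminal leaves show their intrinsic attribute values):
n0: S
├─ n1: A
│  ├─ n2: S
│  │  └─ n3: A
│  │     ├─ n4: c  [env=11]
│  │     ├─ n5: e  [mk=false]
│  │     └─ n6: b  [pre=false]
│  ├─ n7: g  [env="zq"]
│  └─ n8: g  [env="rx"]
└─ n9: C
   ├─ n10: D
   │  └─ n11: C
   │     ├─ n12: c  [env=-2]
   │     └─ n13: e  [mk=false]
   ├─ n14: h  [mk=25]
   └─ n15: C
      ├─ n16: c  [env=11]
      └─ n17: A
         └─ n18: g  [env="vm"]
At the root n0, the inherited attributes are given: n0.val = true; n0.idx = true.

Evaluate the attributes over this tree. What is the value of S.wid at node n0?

1. n0.val = true  [given at root]
2. n0.idx = true  [given at root]
3. n1.live = 5  [5]
4. n2.val = false  [A.live > 5]
5. n2.idx = false  [A.live > 5]
6. n3.live = 2  [2]
7. n4.env = 11  [terminal]
8. n5.mk = false  [terminal]
9. n6.pre = false  [terminal]
10. n3.env = 28  [c.env + 17]
11. n2.wid = 30  [30]
12. n2.pre = "rp"  ["rp"]
13. n7.env = "zq"  [terminal]
14. n8.env = "rx"  [terminal]
15. n1.env = 21  [A.live + 16]
16. n10.cnt = -8  [-8]
17. n12.env = -2  [terminal]
18. n13.mk = false  [terminal]
19. n11.pre = 9  [c.env * 3 + 15]
20. n11.depth = "yx"  ["yx"]
21. n10.pre = 22  [D.cnt + 30]
22. n14.mk = 25  [terminal]
23. n16.env = 11  [terminal]
24. n17.live = 15  [15]
25. n18.env = "vm"  [terminal]
26. n17.env = -4  [A.live * 3 - 49]
27. n15.pre = 27  [c.env * -1 + 38]
28. n15.depth = "qm"  ["qm"]
29. n9.pre = 28  [C₁.pre + 1]
30. n9.depth = "qmw"  [C₁.depth ++ "w"]
31. n0.wid = -6  [C.pre - 34]
32. n0.pre = "pk"  ["pk"]

-6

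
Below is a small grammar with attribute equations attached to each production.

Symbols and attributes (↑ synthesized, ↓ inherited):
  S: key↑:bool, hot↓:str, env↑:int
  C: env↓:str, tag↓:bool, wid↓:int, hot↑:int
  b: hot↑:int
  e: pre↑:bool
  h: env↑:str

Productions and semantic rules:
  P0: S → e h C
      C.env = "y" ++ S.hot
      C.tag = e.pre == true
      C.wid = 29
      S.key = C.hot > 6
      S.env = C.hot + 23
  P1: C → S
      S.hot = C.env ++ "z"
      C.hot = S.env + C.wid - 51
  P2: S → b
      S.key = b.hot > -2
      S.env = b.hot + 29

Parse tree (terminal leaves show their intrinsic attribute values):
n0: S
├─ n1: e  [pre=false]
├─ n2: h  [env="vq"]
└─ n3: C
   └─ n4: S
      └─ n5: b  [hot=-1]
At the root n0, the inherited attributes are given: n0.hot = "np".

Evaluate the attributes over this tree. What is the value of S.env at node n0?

1. n0.hot = "np"  [given at root]
2. n1.pre = false  [terminal]
3. n2.env = "vq"  [terminal]
4. n3.env = "ynp"  ["y" ++ S.hot]
5. n3.tag = false  [e.pre == true]
6. n3.wid = 29  [29]
7. n4.hot = "ynpz"  [C.env ++ "z"]
8. n5.hot = -1  [terminal]
9. n4.key = true  [b.hot > -2]
10. n4.env = 28  [b.hot + 29]
11. n3.hot = 6  [S.env + C.wid - 51]
12. n0.key = false  [C.hot > 6]
13. n0.env = 29  [C.hot + 23]

29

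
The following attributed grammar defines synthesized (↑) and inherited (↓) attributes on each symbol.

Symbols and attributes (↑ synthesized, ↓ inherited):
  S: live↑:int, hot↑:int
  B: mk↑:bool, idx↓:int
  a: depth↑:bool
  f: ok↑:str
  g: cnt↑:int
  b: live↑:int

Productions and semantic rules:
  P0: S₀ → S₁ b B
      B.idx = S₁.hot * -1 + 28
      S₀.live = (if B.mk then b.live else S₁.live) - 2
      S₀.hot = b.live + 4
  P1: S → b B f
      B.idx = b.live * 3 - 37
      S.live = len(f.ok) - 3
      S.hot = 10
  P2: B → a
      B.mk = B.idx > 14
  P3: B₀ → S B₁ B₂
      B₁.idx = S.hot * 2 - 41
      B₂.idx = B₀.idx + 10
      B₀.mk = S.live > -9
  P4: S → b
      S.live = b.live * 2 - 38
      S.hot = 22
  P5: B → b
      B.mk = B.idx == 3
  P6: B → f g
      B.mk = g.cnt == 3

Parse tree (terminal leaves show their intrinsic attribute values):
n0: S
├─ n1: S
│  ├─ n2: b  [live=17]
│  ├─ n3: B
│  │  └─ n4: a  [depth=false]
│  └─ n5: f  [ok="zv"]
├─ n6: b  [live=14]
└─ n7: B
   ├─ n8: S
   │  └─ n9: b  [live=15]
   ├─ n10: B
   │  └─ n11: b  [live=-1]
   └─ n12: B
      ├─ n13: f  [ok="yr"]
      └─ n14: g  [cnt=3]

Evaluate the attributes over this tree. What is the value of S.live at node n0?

12

1. n2.live = 17  [terminal]
2. n3.idx = 14  [b.live * 3 - 37]
3. n4.depth = false  [terminal]
4. n3.mk = false  [B.idx > 14]
5. n5.ok = "zv"  [terminal]
6. n1.live = -1  [len(f.ok) - 3]
7. n1.hot = 10  [10]
8. n6.live = 14  [terminal]
9. n7.idx = 18  [S₁.hot * -1 + 28]
10. n9.live = 15  [terminal]
11. n8.live = -8  [b.live * 2 - 38]
12. n8.hot = 22  [22]
13. n10.idx = 3  [S.hot * 2 - 41]
14. n11.live = -1  [terminal]
15. n10.mk = true  [B.idx == 3]
16. n12.idx = 28  [B₀.idx + 10]
17. n13.ok = "yr"  [terminal]
18. n14.cnt = 3  [terminal]
19. n12.mk = true  [g.cnt == 3]
20. n7.mk = true  [S.live > -9]
21. n0.live = 12  [(if B.mk then b.live else S₁.live) - 2]
22. n0.hot = 18  [b.live + 4]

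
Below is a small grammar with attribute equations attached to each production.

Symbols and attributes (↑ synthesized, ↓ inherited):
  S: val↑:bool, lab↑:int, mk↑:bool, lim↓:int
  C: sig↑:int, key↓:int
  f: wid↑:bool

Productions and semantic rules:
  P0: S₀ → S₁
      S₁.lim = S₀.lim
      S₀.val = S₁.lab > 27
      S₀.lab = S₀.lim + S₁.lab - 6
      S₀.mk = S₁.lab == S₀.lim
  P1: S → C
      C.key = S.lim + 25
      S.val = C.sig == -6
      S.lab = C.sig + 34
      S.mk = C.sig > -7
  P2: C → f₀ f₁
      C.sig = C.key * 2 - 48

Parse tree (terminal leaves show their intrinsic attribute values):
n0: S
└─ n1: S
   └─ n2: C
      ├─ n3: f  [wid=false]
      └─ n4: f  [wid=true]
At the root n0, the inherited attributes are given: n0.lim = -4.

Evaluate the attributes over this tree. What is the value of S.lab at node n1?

1. n0.lim = -4  [given at root]
2. n1.lim = -4  [S₀.lim]
3. n2.key = 21  [S.lim + 25]
4. n3.wid = false  [terminal]
5. n4.wid = true  [terminal]
6. n2.sig = -6  [C.key * 2 - 48]
7. n1.val = true  [C.sig == -6]
8. n1.lab = 28  [C.sig + 34]
9. n1.mk = true  [C.sig > -7]
10. n0.val = true  [S₁.lab > 27]
11. n0.lab = 18  [S₀.lim + S₁.lab - 6]
12. n0.mk = false  [S₁.lab == S₀.lim]

28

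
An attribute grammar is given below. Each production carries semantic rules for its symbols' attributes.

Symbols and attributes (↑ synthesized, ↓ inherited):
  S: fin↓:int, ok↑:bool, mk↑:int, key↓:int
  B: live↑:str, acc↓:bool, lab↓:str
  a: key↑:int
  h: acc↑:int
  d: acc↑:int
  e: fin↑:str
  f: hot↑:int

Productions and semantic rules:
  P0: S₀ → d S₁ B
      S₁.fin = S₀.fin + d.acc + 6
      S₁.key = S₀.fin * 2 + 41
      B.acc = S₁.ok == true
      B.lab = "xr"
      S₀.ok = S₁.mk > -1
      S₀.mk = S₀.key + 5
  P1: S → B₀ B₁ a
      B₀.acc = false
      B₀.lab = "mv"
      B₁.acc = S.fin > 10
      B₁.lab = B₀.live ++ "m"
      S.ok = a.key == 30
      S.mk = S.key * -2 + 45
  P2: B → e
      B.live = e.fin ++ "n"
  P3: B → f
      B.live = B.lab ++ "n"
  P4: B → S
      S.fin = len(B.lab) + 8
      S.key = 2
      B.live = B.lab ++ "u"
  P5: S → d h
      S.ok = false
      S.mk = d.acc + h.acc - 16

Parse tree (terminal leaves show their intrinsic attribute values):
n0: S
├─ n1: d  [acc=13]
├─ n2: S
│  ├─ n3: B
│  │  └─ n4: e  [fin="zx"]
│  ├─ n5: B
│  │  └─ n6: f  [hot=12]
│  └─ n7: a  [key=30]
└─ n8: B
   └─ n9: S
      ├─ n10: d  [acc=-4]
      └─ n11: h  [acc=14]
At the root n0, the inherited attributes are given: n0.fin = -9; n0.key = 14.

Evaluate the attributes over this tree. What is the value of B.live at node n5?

1. n0.fin = -9  [given at root]
2. n0.key = 14  [given at root]
3. n1.acc = 13  [terminal]
4. n2.fin = 10  [S₀.fin + d.acc + 6]
5. n2.key = 23  [S₀.fin * 2 + 41]
6. n3.acc = false  [false]
7. n3.lab = "mv"  ["mv"]
8. n4.fin = "zx"  [terminal]
9. n3.live = "zxn"  [e.fin ++ "n"]
10. n5.acc = false  [S.fin > 10]
11. n5.lab = "zxnm"  [B₀.live ++ "m"]
12. n6.hot = 12  [terminal]
13. n5.live = "zxnmn"  [B.lab ++ "n"]
14. n7.key = 30  [terminal]
15. n2.ok = true  [a.key == 30]
16. n2.mk = -1  [S.key * -2 + 45]
17. n8.acc = true  [S₁.ok == true]
18. n8.lab = "xr"  ["xr"]
19. n9.fin = 10  [len(B.lab) + 8]
20. n9.key = 2  [2]
21. n10.acc = -4  [terminal]
22. n11.acc = 14  [terminal]
23. n9.ok = false  [false]
24. n9.mk = -6  [d.acc + h.acc - 16]
25. n8.live = "xru"  [B.lab ++ "u"]
26. n0.ok = false  [S₁.mk > -1]
27. n0.mk = 19  [S₀.key + 5]

"zxnmn"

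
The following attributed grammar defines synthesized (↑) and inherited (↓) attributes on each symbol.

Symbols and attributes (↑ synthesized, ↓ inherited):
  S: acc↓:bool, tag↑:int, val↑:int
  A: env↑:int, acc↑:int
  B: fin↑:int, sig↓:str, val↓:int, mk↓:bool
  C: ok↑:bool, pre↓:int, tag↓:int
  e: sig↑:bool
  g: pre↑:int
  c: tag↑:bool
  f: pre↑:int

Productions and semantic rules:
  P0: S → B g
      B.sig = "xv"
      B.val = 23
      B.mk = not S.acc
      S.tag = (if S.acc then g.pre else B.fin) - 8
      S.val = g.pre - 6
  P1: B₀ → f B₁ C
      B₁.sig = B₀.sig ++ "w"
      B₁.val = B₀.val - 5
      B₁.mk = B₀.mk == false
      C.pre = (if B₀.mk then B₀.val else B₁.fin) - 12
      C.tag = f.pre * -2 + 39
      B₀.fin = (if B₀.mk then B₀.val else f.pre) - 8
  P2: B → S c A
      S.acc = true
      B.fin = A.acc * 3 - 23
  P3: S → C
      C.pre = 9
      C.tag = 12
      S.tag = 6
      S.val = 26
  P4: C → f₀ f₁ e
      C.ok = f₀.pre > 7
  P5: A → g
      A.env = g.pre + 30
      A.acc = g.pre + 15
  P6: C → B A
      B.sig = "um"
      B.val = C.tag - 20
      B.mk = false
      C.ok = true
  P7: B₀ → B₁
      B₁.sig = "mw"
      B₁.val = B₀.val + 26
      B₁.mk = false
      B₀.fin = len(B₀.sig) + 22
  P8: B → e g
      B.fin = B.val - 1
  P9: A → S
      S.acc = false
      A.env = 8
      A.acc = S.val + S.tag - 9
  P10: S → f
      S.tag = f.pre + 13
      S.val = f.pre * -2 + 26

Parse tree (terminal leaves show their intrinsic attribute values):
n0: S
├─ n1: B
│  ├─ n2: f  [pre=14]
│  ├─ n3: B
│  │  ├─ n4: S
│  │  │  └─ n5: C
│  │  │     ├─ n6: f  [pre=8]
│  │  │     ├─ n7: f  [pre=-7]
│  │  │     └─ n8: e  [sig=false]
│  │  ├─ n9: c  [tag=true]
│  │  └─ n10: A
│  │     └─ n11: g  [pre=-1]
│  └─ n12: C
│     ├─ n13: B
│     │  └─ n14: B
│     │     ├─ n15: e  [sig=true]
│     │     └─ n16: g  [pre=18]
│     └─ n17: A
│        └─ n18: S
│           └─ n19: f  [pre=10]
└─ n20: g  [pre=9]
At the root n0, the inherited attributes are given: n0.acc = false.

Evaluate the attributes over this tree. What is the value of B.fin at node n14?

1. n0.acc = false  [given at root]
2. n1.sig = "xv"  ["xv"]
3. n1.val = 23  [23]
4. n1.mk = true  [not S.acc]
5. n2.pre = 14  [terminal]
6. n3.sig = "xvw"  [B₀.sig ++ "w"]
7. n3.val = 18  [B₀.val - 5]
8. n3.mk = false  [B₀.mk == false]
9. n4.acc = true  [true]
10. n5.pre = 9  [9]
11. n5.tag = 12  [12]
12. n6.pre = 8  [terminal]
13. n7.pre = -7  [terminal]
14. n8.sig = false  [terminal]
15. n5.ok = true  [f₀.pre > 7]
16. n4.tag = 6  [6]
17. n4.val = 26  [26]
18. n9.tag = true  [terminal]
19. n11.pre = -1  [terminal]
20. n10.env = 29  [g.pre + 30]
21. n10.acc = 14  [g.pre + 15]
22. n3.fin = 19  [A.acc * 3 - 23]
23. n12.pre = 11  [(if B₀.mk then B₀.val else B₁.fin) - 12]
24. n12.tag = 11  [f.pre * -2 + 39]
25. n13.sig = "um"  ["um"]
26. n13.val = -9  [C.tag - 20]
27. n13.mk = false  [false]
28. n14.sig = "mw"  ["mw"]
29. n14.val = 17  [B₀.val + 26]
30. n14.mk = false  [false]
31. n15.sig = true  [terminal]
32. n16.pre = 18  [terminal]
33. n14.fin = 16  [B.val - 1]
34. n13.fin = 24  [len(B₀.sig) + 22]
35. n18.acc = false  [false]
36. n19.pre = 10  [terminal]
37. n18.tag = 23  [f.pre + 13]
38. n18.val = 6  [f.pre * -2 + 26]
39. n17.env = 8  [8]
40. n17.acc = 20  [S.val + S.tag - 9]
41. n12.ok = true  [true]
42. n1.fin = 15  [(if B₀.mk then B₀.val else f.pre) - 8]
43. n20.pre = 9  [terminal]
44. n0.tag = 7  [(if S.acc then g.pre else B.fin) - 8]
45. n0.val = 3  [g.pre - 6]

16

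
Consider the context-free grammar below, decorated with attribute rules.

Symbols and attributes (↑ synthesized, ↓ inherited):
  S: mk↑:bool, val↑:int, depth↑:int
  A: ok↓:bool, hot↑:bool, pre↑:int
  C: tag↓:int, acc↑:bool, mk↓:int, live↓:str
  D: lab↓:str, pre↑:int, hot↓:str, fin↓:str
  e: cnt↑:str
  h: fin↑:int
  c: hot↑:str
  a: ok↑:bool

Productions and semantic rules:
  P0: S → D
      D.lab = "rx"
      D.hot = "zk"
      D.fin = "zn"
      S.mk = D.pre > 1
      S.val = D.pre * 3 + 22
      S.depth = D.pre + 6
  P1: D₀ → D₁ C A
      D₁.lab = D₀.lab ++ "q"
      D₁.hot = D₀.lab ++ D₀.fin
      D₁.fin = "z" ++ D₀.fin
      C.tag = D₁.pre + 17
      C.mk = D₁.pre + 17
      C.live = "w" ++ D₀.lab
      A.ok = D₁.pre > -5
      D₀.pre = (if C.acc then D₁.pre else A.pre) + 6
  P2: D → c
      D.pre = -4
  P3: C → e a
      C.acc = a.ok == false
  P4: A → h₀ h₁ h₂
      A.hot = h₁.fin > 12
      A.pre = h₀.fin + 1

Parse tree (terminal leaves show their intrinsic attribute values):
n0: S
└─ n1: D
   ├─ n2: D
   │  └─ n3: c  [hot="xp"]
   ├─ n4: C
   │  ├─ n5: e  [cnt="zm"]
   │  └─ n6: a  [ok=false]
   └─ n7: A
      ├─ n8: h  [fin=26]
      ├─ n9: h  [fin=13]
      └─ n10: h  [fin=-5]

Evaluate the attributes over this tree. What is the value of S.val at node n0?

1. n1.lab = "rx"  ["rx"]
2. n1.hot = "zk"  ["zk"]
3. n1.fin = "zn"  ["zn"]
4. n2.lab = "rxq"  [D₀.lab ++ "q"]
5. n2.hot = "rxzn"  [D₀.lab ++ D₀.fin]
6. n2.fin = "zzn"  ["z" ++ D₀.fin]
7. n3.hot = "xp"  [terminal]
8. n2.pre = -4  [-4]
9. n4.tag = 13  [D₁.pre + 17]
10. n4.mk = 13  [D₁.pre + 17]
11. n4.live = "wrx"  ["w" ++ D₀.lab]
12. n5.cnt = "zm"  [terminal]
13. n6.ok = false  [terminal]
14. n4.acc = true  [a.ok == false]
15. n7.ok = true  [D₁.pre > -5]
16. n8.fin = 26  [terminal]
17. n9.fin = 13  [terminal]
18. n10.fin = -5  [terminal]
19. n7.hot = true  [h₁.fin > 12]
20. n7.pre = 27  [h₀.fin + 1]
21. n1.pre = 2  [(if C.acc then D₁.pre else A.pre) + 6]
22. n0.mk = true  [D.pre > 1]
23. n0.val = 28  [D.pre * 3 + 22]
24. n0.depth = 8  [D.pre + 6]

28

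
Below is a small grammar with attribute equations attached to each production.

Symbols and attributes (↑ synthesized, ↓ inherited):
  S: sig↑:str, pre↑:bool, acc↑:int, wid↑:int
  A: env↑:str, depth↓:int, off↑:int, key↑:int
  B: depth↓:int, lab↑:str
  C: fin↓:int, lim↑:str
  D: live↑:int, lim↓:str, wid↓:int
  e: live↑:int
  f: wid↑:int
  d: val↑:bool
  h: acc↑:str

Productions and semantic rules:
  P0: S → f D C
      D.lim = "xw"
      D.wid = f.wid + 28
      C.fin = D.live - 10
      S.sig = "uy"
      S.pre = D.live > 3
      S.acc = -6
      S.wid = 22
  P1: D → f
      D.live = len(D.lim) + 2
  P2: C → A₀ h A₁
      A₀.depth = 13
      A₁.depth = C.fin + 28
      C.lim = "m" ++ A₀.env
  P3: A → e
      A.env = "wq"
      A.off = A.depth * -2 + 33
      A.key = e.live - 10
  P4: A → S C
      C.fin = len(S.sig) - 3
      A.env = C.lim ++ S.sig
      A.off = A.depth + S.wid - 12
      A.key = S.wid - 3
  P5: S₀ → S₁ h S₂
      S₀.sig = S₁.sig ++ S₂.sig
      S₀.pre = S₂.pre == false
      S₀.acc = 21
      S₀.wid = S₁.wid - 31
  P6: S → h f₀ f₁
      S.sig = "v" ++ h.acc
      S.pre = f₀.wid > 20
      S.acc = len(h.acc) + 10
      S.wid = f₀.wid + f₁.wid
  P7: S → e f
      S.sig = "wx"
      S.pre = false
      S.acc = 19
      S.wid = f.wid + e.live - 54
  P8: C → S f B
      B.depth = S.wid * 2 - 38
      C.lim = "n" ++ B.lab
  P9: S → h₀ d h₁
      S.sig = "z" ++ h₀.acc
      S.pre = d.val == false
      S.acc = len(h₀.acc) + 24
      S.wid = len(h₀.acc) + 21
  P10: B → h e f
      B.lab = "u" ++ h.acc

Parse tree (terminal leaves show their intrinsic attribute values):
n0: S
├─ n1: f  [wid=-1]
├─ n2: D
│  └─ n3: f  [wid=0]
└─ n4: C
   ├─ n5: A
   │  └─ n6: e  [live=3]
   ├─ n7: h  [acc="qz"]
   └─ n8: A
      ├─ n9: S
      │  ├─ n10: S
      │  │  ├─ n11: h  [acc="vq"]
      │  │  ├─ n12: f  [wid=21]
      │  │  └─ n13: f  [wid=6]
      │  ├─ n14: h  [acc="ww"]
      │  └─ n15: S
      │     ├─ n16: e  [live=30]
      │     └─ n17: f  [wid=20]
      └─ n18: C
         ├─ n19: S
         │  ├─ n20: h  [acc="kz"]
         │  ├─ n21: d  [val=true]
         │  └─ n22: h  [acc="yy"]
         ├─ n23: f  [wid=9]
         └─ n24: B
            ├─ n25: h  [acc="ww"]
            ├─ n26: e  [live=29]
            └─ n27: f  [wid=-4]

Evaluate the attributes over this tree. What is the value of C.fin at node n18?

1. n1.wid = -1  [terminal]
2. n2.lim = "xw"  ["xw"]
3. n2.wid = 27  [f.wid + 28]
4. n3.wid = 0  [terminal]
5. n2.live = 4  [len(D.lim) + 2]
6. n4.fin = -6  [D.live - 10]
7. n5.depth = 13  [13]
8. n6.live = 3  [terminal]
9. n5.env = "wq"  ["wq"]
10. n5.off = 7  [A.depth * -2 + 33]
11. n5.key = -7  [e.live - 10]
12. n7.acc = "qz"  [terminal]
13. n8.depth = 22  [C.fin + 28]
14. n11.acc = "vq"  [terminal]
15. n12.wid = 21  [terminal]
16. n13.wid = 6  [terminal]
17. n10.sig = "vvq"  ["v" ++ h.acc]
18. n10.pre = true  [f₀.wid > 20]
19. n10.acc = 12  [len(h.acc) + 10]
20. n10.wid = 27  [f₀.wid + f₁.wid]
21. n14.acc = "ww"  [terminal]
22. n16.live = 30  [terminal]
23. n17.wid = 20  [terminal]
24. n15.sig = "wx"  ["wx"]
25. n15.pre = false  [false]
26. n15.acc = 19  [19]
27. n15.wid = -4  [f.wid + e.live - 54]
28. n9.sig = "vvqwx"  [S₁.sig ++ S₂.sig]
29. n9.pre = true  [S₂.pre == false]
30. n9.acc = 21  [21]
31. n9.wid = -4  [S₁.wid - 31]
32. n18.fin = 2  [len(S.sig) - 3]
33. n20.acc = "kz"  [terminal]
34. n21.val = true  [terminal]
35. n22.acc = "yy"  [terminal]
36. n19.sig = "zkz"  ["z" ++ h₀.acc]
37. n19.pre = false  [d.val == false]
38. n19.acc = 26  [len(h₀.acc) + 24]
39. n19.wid = 23  [len(h₀.acc) + 21]
40. n23.wid = 9  [terminal]
41. n24.depth = 8  [S.wid * 2 - 38]
42. n25.acc = "ww"  [terminal]
43. n26.live = 29  [terminal]
44. n27.wid = -4  [terminal]
45. n24.lab = "uww"  ["u" ++ h.acc]
46. n18.lim = "nuww"  ["n" ++ B.lab]
47. n8.env = "nuwwvvqwx"  [C.lim ++ S.sig]
48. n8.off = 6  [A.depth + S.wid - 12]
49. n8.key = -7  [S.wid - 3]
50. n4.lim = "mwq"  ["m" ++ A₀.env]
51. n0.sig = "uy"  ["uy"]
52. n0.pre = true  [D.live > 3]
53. n0.acc = -6  [-6]
54. n0.wid = 22  [22]

2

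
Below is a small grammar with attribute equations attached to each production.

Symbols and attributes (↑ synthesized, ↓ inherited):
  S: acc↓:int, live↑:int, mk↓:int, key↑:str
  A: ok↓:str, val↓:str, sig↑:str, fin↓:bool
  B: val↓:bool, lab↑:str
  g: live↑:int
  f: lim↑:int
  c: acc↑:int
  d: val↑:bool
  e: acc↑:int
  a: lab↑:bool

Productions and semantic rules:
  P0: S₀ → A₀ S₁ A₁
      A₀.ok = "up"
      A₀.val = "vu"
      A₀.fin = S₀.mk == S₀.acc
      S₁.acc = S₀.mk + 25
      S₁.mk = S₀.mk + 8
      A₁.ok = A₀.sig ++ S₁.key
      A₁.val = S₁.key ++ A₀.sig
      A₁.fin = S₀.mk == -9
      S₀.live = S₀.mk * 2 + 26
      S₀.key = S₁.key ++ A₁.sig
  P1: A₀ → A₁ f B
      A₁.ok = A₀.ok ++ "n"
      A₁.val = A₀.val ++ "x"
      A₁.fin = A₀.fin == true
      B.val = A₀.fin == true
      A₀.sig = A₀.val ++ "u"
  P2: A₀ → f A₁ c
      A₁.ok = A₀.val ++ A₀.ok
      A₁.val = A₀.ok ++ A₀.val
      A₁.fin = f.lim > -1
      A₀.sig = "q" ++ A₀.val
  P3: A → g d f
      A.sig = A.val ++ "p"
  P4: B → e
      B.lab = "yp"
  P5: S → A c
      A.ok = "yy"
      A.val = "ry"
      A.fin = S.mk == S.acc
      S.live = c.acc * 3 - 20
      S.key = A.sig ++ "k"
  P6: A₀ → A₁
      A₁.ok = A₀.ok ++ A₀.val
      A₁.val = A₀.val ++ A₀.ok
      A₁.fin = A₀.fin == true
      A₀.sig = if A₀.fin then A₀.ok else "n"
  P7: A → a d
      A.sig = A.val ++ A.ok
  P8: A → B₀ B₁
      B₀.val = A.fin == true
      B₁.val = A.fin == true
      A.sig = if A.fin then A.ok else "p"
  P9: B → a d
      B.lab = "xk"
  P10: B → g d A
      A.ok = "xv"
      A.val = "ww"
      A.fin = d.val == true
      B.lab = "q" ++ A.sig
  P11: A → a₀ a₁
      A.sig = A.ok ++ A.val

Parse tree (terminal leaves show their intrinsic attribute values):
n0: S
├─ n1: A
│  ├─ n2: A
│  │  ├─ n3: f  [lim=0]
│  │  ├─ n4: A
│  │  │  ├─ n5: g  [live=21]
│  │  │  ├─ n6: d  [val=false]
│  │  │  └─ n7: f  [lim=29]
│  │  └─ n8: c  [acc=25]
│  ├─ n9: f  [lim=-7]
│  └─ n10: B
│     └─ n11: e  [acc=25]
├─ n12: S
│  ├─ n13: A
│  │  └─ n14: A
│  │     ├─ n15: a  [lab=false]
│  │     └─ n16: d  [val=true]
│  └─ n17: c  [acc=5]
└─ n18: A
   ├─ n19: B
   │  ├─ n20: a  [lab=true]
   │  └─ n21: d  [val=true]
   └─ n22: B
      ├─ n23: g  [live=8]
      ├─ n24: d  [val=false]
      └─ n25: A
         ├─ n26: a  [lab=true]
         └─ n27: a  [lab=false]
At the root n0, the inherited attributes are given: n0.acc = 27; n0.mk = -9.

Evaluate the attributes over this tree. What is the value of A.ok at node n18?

1. n0.acc = 27  [given at root]
2. n0.mk = -9  [given at root]
3. n1.ok = "up"  ["up"]
4. n1.val = "vu"  ["vu"]
5. n1.fin = false  [S₀.mk == S₀.acc]
6. n2.ok = "upn"  [A₀.ok ++ "n"]
7. n2.val = "vux"  [A₀.val ++ "x"]
8. n2.fin = false  [A₀.fin == true]
9. n3.lim = 0  [terminal]
10. n4.ok = "vuxupn"  [A₀.val ++ A₀.ok]
11. n4.val = "upnvux"  [A₀.ok ++ A₀.val]
12. n4.fin = true  [f.lim > -1]
13. n5.live = 21  [terminal]
14. n6.val = false  [terminal]
15. n7.lim = 29  [terminal]
16. n4.sig = "upnvuxp"  [A.val ++ "p"]
17. n8.acc = 25  [terminal]
18. n2.sig = "qvux"  ["q" ++ A₀.val]
19. n9.lim = -7  [terminal]
20. n10.val = false  [A₀.fin == true]
21. n11.acc = 25  [terminal]
22. n10.lab = "yp"  ["yp"]
23. n1.sig = "vuu"  [A₀.val ++ "u"]
24. n12.acc = 16  [S₀.mk + 25]
25. n12.mk = -1  [S₀.mk + 8]
26. n13.ok = "yy"  ["yy"]
27. n13.val = "ry"  ["ry"]
28. n13.fin = false  [S.mk == S.acc]
29. n14.ok = "yyry"  [A₀.ok ++ A₀.val]
30. n14.val = "ryyy"  [A₀.val ++ A₀.ok]
31. n14.fin = false  [A₀.fin == true]
32. n15.lab = false  [terminal]
33. n16.val = true  [terminal]
34. n14.sig = "ryyyyyry"  [A.val ++ A.ok]
35. n13.sig = "n"  [if A₀.fin then A₀.ok else "n"]
36. n17.acc = 5  [terminal]
37. n12.live = -5  [c.acc * 3 - 20]
38. n12.key = "nk"  [A.sig ++ "k"]
39. n18.ok = "vuunk"  [A₀.sig ++ S₁.key]
40. n18.val = "nkvuu"  [S₁.key ++ A₀.sig]
41. n18.fin = true  [S₀.mk == -9]
42. n19.val = true  [A.fin == true]
43. n20.lab = true  [terminal]
44. n21.val = true  [terminal]
45. n19.lab = "xk"  ["xk"]
46. n22.val = true  [A.fin == true]
47. n23.live = 8  [terminal]
48. n24.val = false  [terminal]
49. n25.ok = "xv"  ["xv"]
50. n25.val = "ww"  ["ww"]
51. n25.fin = false  [d.val == true]
52. n26.lab = true  [terminal]
53. n27.lab = false  [terminal]
54. n25.sig = "xvww"  [A.ok ++ A.val]
55. n22.lab = "qxvww"  ["q" ++ A.sig]
56. n18.sig = "vuunk"  [if A.fin then A.ok else "p"]
57. n0.live = 8  [S₀.mk * 2 + 26]
58. n0.key = "nkvuunk"  [S₁.key ++ A₁.sig]

"vuunk"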